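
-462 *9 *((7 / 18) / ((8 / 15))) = -24255 / 8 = -3031.88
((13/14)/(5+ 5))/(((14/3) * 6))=13/3920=0.00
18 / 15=6 / 5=1.20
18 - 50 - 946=-978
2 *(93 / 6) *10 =310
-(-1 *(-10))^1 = -10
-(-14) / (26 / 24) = 168 / 13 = 12.92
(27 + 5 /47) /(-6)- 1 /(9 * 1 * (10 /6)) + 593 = 414833 /705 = 588.42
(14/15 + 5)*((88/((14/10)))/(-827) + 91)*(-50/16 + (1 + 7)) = 2629.98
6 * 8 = 48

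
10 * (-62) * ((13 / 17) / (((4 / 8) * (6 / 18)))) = -48360 / 17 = -2844.71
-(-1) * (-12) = -12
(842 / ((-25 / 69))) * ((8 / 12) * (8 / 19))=-309856 / 475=-652.33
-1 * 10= -10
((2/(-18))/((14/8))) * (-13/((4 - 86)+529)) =0.00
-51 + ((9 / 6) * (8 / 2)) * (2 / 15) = -251 / 5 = -50.20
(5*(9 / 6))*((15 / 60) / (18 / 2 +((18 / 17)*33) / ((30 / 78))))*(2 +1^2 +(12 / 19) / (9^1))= 74375 / 1290024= 0.06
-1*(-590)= 590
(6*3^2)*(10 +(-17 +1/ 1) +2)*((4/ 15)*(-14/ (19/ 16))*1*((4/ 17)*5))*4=1032192/ 323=3195.64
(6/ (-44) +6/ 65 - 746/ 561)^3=-1005801181889057/ 387898982757000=-2.59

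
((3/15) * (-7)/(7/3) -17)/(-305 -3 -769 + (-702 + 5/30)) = 528/53365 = 0.01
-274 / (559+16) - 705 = -405649 / 575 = -705.48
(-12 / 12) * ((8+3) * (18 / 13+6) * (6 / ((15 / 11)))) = -23232 / 65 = -357.42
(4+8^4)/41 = 100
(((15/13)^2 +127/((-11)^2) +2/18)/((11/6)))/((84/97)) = 44488177/28342314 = 1.57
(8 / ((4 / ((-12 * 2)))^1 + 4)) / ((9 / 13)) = 208 / 69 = 3.01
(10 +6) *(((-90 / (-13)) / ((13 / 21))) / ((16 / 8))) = 15120 / 169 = 89.47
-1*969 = -969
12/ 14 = 6/ 7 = 0.86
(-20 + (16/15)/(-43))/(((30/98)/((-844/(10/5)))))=267077048/9675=27604.86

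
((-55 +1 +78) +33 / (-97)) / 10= 459 / 194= 2.37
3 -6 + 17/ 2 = 11/ 2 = 5.50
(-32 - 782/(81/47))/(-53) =39346/4293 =9.17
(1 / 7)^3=1 / 343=0.00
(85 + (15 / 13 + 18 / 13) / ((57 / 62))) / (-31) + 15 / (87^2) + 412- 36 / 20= 39349207231 / 96593055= 407.37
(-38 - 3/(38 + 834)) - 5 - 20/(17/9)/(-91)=-57853993/1348984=-42.89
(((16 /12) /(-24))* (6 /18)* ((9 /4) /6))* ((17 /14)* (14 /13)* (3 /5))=-17 /3120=-0.01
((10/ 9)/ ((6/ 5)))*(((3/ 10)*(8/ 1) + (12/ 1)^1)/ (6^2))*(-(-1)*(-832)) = -8320/ 27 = -308.15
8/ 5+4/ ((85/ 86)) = 96/ 17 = 5.65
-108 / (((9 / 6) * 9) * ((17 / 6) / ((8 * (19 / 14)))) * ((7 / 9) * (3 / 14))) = -21888 / 119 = -183.93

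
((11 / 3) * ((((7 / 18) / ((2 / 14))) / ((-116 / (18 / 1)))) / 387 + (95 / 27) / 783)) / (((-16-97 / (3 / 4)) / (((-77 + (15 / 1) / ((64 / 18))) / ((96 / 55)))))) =0.00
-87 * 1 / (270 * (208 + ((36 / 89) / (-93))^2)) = -220750349 / 142498169280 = -0.00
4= 4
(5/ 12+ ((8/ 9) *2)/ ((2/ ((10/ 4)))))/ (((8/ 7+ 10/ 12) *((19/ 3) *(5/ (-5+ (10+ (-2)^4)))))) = 147/ 166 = 0.89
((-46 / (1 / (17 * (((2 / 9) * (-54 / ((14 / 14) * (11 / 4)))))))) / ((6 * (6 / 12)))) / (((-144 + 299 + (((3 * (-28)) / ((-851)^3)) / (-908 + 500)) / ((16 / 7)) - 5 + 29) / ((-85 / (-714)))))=10487073802232320 / 13862852130695337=0.76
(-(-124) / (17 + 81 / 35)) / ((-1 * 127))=-1085 / 21463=-0.05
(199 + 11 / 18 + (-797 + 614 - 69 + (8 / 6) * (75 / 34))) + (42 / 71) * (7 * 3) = -804409 / 21726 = -37.03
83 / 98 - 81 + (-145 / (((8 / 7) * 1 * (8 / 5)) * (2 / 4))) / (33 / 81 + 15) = -58997105 / 652288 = -90.45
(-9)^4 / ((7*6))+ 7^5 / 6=62105 / 21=2957.38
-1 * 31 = -31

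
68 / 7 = 9.71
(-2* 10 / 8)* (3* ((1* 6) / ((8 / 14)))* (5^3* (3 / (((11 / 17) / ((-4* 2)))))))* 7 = 28113750 / 11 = 2555795.45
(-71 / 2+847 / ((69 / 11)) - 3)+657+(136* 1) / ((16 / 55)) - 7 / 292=24600809 / 20148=1221.01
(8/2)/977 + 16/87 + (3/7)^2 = 1548011/4164951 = 0.37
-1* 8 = -8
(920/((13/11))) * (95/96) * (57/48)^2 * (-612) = -2212541925/3328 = -664826.30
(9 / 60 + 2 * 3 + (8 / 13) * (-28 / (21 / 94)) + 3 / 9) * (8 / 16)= -55103 / 1560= -35.32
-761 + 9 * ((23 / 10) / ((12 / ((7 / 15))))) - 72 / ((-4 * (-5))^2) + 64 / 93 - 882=-1221415 / 744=-1641.69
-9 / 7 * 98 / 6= -21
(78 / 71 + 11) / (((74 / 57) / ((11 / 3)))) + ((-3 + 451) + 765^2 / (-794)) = -265828422 / 1042919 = -254.89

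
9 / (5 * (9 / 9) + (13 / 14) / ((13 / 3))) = 126 / 73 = 1.73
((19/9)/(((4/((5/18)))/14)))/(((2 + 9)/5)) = 3325/3564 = 0.93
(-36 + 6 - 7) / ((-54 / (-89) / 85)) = -279905 / 54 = -5183.43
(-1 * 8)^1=-8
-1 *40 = -40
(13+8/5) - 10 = 23/5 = 4.60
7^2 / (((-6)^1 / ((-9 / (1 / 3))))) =441 / 2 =220.50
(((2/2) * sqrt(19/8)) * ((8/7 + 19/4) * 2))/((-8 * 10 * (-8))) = 33 * sqrt(38)/7168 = 0.03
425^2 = 180625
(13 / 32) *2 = 13 / 16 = 0.81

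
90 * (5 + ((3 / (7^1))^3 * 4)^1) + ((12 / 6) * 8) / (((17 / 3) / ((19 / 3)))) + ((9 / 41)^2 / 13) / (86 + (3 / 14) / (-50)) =223900371077626 / 451211369063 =496.22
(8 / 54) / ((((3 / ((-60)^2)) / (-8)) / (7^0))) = -1422.22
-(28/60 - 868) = 13013/15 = 867.53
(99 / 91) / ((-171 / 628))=-6908 / 1729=-4.00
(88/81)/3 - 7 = -1613/243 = -6.64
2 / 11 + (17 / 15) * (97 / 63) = 20029 / 10395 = 1.93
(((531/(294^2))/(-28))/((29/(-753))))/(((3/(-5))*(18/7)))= -74045/20053152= -0.00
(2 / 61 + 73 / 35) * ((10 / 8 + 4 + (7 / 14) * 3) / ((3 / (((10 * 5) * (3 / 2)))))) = 610605 / 1708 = 357.50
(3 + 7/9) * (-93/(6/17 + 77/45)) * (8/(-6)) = 226.95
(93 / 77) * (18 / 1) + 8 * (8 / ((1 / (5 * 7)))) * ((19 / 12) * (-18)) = -4914006 / 77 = -63818.26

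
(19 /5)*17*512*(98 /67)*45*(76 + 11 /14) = 11200089600 /67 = 167165516.42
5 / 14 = 0.36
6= 6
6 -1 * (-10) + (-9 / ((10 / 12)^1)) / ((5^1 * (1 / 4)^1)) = 184 / 25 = 7.36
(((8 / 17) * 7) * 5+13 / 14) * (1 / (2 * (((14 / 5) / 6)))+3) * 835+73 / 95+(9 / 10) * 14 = 3745573333 / 63308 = 59164.30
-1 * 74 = -74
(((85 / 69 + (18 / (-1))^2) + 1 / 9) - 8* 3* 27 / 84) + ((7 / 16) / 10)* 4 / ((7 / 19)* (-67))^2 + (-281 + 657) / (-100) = 408316006963 / 1300912200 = 313.87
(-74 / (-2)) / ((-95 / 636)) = -23532 / 95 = -247.71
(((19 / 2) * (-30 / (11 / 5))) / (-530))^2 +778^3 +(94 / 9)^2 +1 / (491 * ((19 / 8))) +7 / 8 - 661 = 470910401.02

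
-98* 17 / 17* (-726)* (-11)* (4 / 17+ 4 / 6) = -12000296 / 17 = -705899.76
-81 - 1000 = -1081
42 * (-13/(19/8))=-4368/19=-229.89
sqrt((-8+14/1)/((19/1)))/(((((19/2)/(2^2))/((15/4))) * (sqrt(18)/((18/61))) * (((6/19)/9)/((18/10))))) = 486 * sqrt(57)/1159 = 3.17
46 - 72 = -26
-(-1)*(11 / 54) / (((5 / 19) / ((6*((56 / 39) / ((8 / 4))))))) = 5852 / 1755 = 3.33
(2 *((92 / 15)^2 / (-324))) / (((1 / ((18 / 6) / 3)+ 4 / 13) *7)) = -55016 / 2168775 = -0.03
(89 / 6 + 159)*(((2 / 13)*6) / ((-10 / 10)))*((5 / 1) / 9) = -10430 / 117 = -89.15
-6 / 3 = -2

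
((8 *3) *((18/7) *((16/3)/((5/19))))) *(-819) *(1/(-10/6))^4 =-414865152/3125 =-132756.85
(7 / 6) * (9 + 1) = 35 / 3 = 11.67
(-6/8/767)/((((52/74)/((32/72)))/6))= -37/9971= -0.00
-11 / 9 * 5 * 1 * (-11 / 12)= 605 / 108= 5.60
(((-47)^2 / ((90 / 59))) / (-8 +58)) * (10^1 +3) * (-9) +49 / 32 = -13548299 / 4000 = -3387.07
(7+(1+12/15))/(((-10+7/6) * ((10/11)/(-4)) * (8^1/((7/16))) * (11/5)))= 231/2120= 0.11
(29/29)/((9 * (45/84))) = 28/135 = 0.21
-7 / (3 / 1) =-7 / 3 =-2.33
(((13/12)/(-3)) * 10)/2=-1.81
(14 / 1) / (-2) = -7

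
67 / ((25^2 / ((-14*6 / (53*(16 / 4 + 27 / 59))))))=-332052 / 8711875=-0.04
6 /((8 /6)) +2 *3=21 /2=10.50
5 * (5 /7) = 25 /7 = 3.57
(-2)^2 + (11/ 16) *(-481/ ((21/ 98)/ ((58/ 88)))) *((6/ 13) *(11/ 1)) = -82557/ 16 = -5159.81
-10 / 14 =-5 / 7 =-0.71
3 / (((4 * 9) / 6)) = 1 / 2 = 0.50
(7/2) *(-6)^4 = 4536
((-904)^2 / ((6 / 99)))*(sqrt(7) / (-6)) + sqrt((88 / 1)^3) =-2247344*sqrt(7) + 176*sqrt(22) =-5945087.82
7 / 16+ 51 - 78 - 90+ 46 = -1129 / 16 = -70.56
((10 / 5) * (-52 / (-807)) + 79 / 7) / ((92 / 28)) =64481 / 18561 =3.47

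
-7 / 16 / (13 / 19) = -133 / 208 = -0.64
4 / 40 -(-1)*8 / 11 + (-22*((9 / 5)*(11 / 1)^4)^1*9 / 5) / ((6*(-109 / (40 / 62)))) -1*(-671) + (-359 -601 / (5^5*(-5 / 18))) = 1343.03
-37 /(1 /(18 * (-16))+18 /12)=-10656 /431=-24.72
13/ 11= 1.18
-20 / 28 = -5 / 7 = -0.71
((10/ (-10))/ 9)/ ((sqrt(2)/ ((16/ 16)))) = -sqrt(2)/ 18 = -0.08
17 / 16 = 1.06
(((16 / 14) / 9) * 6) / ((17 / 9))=48 / 119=0.40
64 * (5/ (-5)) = -64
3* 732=2196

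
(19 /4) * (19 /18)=361 /72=5.01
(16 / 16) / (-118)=-1 / 118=-0.01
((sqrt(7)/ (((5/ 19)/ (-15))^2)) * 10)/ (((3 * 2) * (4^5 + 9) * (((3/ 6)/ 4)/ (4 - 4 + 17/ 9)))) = 209.58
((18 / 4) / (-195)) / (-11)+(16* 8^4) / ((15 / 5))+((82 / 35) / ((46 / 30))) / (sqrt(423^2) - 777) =890212753121 / 40750710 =21845.33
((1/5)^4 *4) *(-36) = -144/625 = -0.23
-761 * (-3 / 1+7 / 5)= 6088 / 5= 1217.60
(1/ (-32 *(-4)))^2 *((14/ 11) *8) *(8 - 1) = 49/ 11264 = 0.00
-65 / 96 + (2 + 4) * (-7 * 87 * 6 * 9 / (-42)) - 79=443359 / 96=4618.32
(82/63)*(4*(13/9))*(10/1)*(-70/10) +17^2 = -19231/81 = -237.42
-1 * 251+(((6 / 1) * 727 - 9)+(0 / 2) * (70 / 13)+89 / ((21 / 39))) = 29871 / 7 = 4267.29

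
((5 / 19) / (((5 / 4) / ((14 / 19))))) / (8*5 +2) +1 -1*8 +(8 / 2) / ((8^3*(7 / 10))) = -3389081 / 485184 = -6.99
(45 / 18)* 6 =15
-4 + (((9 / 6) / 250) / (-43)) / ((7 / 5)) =-120403 / 30100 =-4.00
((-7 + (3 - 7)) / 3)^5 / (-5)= 161051 / 1215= 132.55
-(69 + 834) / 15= -301 / 5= -60.20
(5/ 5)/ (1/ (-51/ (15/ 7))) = -119/ 5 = -23.80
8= 8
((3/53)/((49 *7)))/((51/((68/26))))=2/236327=0.00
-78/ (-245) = 78/ 245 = 0.32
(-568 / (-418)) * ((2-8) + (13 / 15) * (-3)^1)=-12212 / 1045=-11.69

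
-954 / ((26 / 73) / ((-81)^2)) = -228460581 / 13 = -17573890.85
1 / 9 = 0.11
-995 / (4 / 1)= -995 / 4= -248.75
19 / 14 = 1.36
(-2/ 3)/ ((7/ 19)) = -38/ 21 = -1.81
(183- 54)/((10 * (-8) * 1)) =-129/80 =-1.61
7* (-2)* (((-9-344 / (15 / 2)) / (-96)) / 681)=-5761 / 490320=-0.01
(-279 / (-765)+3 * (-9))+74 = 4026 / 85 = 47.36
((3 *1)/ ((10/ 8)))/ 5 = 12/ 25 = 0.48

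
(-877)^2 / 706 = 769129 / 706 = 1089.42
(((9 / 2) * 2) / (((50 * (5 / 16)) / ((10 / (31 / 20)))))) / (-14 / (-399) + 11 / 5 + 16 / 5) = 32832 / 48019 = 0.68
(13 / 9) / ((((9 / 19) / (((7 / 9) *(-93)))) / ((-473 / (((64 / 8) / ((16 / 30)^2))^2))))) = 1622548928 / 12301875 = 131.89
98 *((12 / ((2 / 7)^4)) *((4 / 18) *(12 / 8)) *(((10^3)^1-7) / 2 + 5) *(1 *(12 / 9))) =118001947 / 3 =39333982.33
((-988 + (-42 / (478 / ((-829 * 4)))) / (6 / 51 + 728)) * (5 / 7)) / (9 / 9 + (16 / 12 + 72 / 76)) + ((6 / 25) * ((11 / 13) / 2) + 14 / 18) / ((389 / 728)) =-12053650955156134 / 56489651427825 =-213.38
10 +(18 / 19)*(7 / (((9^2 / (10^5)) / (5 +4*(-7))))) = -32198290 / 171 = -188294.09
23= 23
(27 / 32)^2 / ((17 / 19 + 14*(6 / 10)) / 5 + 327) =346275 / 159956992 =0.00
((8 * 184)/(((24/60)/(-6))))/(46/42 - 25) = 923.67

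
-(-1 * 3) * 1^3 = 3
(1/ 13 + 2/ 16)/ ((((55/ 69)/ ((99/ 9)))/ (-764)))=-276759/ 130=-2128.92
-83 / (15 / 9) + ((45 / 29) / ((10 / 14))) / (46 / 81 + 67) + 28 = -17274638 / 793585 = -21.77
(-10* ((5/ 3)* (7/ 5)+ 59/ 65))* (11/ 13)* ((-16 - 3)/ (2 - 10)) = -33022/ 507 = -65.13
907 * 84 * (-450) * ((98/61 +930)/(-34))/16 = 60885164025/1037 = 58712790.77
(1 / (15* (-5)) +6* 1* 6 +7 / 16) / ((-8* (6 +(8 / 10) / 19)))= -830471 / 1102080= -0.75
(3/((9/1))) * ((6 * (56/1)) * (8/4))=224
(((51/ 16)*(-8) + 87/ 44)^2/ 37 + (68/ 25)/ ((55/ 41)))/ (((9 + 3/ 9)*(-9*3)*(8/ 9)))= -152058581/ 2005696000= -0.08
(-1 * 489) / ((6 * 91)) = -163 / 182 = -0.90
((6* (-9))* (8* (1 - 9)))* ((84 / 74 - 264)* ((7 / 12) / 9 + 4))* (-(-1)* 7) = -956415936 / 37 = -25849079.35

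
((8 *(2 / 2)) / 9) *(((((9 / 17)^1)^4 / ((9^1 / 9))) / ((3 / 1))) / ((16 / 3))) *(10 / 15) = 243 / 83521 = 0.00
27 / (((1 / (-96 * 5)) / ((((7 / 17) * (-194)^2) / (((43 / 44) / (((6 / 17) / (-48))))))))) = 18778858560 / 12427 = 1511133.71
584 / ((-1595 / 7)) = -4088 / 1595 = -2.56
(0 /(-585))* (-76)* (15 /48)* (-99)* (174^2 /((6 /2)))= 0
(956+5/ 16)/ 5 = 15301/ 80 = 191.26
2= 2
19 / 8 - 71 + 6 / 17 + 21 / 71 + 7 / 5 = -3214303 / 48280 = -66.58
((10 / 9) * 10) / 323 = 100 / 2907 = 0.03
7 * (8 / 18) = 28 / 9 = 3.11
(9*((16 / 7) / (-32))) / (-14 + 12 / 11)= 99 / 1988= 0.05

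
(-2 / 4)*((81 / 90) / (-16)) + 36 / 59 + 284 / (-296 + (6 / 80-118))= -14948393 / 312596160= -0.05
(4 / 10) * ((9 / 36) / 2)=1 / 20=0.05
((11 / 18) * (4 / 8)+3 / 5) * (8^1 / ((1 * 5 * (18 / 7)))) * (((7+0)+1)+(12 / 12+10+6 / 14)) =22168 / 2025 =10.95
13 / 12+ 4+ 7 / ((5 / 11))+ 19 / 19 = 1289 / 60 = 21.48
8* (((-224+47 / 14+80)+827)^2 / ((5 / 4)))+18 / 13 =9602624034 / 3185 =3014952.60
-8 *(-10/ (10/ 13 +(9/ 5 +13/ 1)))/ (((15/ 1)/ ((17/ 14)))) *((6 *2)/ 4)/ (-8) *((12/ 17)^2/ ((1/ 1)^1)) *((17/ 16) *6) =-1755/ 3542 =-0.50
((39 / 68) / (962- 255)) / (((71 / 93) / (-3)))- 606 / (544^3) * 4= -0.00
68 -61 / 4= 211 / 4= 52.75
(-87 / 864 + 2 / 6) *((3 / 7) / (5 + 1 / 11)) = 737 / 37632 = 0.02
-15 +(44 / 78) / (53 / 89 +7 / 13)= -28541 / 1968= -14.50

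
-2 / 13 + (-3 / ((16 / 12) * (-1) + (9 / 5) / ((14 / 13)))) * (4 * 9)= -294982 / 923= -319.59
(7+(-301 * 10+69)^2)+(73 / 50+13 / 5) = 432474603 / 50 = 8649492.06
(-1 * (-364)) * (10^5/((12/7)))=63700000/3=21233333.33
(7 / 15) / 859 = 7 / 12885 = 0.00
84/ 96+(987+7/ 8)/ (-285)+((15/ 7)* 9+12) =114491/ 3990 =28.69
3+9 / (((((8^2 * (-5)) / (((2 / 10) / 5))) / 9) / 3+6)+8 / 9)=2.97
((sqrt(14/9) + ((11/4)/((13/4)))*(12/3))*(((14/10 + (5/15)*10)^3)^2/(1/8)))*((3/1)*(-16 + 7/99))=-6464452727789344/444234375 - 1616113181947336*sqrt(14)/1127671875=-19914220.56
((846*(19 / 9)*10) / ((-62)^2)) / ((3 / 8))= 12.39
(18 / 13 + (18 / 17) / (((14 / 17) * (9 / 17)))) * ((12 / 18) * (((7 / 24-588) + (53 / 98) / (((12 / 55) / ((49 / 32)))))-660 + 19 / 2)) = -328966063 / 104832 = -3138.03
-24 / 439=-0.05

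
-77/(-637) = 11/91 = 0.12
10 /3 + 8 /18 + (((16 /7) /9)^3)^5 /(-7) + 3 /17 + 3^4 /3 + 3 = 3949565533320478689112193315803 /116320216862566311504840805833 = 33.95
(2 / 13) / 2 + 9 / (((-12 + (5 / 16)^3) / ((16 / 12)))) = -589949 / 637351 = -0.93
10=10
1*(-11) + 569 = 558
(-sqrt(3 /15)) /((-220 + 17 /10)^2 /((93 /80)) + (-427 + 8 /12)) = -93 * sqrt(5) /18863711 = -0.00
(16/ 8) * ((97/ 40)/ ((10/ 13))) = 1261/ 200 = 6.30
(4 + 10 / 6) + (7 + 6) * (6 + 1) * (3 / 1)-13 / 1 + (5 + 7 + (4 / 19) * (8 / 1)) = 15923 / 57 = 279.35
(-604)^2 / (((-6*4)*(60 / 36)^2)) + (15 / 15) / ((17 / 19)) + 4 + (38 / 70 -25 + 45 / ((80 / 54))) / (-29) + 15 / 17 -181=-229286229 / 40600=-5647.44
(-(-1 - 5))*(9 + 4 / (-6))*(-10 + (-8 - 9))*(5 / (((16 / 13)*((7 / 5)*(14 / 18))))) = -1974375 / 392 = -5036.67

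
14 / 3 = 4.67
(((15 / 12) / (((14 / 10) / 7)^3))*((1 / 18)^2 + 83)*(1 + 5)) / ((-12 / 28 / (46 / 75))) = -111362.47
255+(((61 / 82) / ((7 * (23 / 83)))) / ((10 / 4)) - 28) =7497198 / 33005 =227.15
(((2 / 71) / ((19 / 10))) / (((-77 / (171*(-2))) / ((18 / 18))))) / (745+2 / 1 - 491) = 0.00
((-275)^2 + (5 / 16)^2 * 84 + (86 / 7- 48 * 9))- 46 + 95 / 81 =2727720395 / 36288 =75168.66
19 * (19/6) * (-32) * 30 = -57760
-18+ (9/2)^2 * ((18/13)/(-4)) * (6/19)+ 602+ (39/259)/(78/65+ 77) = 58210120205/100053772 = 581.79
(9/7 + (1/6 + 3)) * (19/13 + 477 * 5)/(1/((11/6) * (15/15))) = 2279156/117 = 19479.97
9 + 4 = 13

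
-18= -18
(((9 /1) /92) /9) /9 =1 /828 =0.00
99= 99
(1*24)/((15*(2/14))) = 11.20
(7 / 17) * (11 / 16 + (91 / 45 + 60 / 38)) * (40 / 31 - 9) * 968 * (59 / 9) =-700715958943 / 8110530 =-86395.83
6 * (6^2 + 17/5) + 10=1232/5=246.40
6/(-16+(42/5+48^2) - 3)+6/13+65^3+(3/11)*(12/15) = 2251629880037/8198905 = 274625.68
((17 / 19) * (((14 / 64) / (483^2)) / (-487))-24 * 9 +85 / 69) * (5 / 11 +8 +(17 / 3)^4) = -245382376058932247 / 1099047541284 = -223268.21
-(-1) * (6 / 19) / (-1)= -6 / 19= -0.32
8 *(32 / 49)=256 / 49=5.22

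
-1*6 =-6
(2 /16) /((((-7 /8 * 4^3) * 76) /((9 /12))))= -3 /136192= -0.00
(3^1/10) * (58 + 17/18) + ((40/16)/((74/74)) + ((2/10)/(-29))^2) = 5092267/252300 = 20.18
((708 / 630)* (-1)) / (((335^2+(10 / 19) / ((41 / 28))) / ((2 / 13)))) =-183844 / 119333152575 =-0.00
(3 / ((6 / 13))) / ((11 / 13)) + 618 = 13765 / 22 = 625.68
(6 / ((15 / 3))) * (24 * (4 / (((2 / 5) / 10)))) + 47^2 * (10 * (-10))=-218020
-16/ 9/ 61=-16/ 549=-0.03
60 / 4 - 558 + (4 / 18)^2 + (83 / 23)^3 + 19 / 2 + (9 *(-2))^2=-320208983 / 1971054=-162.46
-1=-1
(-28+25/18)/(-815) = 479/14670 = 0.03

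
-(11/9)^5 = -161051/59049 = -2.73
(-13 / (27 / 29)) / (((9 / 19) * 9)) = -7163 / 2187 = -3.28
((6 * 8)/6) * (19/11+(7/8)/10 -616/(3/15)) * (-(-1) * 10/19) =-2708803/209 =-12960.78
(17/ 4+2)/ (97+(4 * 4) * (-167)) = -0.00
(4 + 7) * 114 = 1254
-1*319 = -319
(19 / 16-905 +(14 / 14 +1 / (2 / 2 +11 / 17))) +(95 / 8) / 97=-902.08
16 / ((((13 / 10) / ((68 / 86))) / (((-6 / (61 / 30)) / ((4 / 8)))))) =-1958400 / 34099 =-57.43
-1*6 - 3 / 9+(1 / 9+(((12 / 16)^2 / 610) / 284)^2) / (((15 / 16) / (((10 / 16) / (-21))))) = -13802683734631129 / 2178157995417600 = -6.34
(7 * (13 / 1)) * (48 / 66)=728 / 11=66.18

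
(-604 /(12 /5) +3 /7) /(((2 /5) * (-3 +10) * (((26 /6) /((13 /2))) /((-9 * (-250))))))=-14838750 /49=-302831.63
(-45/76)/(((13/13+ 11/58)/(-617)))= 268395/874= 307.09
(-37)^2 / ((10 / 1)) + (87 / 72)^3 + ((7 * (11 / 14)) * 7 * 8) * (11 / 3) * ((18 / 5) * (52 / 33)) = 6545.06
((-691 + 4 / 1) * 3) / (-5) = 2061 / 5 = 412.20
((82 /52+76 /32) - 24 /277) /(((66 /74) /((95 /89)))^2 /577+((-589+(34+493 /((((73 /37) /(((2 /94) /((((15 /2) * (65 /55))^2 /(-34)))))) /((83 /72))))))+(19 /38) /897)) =-65962562509337346540675 /9516530745234526717284676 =-0.01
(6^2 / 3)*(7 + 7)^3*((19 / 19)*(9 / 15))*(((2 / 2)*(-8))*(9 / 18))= -79027.20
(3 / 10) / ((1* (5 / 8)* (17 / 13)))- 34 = -14294 / 425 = -33.63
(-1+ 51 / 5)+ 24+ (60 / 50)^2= 866 / 25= 34.64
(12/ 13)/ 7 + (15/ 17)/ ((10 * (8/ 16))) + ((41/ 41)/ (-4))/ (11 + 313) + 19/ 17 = 2857429/ 2004912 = 1.43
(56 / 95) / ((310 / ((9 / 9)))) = 28 / 14725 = 0.00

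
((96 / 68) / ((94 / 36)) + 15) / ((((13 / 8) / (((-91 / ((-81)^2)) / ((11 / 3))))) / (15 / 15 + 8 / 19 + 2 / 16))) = -144865 / 2590137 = -0.06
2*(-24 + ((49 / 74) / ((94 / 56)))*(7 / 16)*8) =-78670 / 1739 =-45.24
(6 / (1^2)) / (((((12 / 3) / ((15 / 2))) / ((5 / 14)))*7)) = 225 / 392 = 0.57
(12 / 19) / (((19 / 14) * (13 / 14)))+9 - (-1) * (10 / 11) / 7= 3480283 / 361361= 9.63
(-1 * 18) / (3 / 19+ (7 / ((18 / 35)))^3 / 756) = -215410752 / 41806193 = -5.15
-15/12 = -5/4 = -1.25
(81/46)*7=567/46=12.33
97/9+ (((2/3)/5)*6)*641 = 23561/45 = 523.58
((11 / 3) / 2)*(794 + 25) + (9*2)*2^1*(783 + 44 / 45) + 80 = 298047 / 10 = 29804.70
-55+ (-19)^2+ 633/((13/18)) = 15372/13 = 1182.46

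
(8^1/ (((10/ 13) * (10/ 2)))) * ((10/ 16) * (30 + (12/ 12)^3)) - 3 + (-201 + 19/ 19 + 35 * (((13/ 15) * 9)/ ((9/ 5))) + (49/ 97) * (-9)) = -45337/ 2910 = -15.58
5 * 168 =840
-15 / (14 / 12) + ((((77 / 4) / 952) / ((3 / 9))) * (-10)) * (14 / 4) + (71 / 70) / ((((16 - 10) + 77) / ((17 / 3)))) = -70692721 / 4740960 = -14.91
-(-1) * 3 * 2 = 6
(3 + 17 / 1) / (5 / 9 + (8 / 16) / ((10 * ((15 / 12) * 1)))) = 2250 / 67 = 33.58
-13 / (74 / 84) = -546 / 37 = -14.76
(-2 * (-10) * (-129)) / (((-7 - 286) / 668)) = 1723440 / 293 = 5882.05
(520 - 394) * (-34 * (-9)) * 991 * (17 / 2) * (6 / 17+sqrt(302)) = 114626988+324776466 * sqrt(302) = 5758640220.26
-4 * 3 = -12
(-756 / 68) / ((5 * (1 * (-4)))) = 189 / 340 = 0.56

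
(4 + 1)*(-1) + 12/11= -43/11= -3.91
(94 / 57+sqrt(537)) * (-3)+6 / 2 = -3 * sqrt(537) - 37 / 19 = -71.47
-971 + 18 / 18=-970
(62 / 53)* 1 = 62 / 53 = 1.17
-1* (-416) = 416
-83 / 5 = -16.60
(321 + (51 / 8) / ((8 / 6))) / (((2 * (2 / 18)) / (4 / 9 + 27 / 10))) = 590055 / 128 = 4609.80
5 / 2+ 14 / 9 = 73 / 18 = 4.06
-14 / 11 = -1.27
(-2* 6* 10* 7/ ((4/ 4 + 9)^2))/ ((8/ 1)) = -21/ 20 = -1.05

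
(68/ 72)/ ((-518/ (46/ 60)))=-391/ 279720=-0.00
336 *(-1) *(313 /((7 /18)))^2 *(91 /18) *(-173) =190367090784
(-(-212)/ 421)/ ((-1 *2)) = -106/ 421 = -0.25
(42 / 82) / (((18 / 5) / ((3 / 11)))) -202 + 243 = 37017 / 902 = 41.04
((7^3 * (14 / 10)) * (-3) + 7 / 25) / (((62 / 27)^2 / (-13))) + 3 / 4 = 341319891 / 96100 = 3551.72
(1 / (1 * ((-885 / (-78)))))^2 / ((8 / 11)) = 1859 / 174050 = 0.01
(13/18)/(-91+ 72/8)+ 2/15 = 919/7380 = 0.12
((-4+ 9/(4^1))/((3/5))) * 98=-1715/6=-285.83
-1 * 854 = -854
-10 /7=-1.43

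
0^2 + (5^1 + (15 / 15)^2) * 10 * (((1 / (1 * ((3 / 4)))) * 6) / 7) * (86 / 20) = 2064 / 7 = 294.86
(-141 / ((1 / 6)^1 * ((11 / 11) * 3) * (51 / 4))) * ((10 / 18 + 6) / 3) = -48.33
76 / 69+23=1663 / 69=24.10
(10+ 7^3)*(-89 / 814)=-38.60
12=12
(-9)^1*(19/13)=-171/13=-13.15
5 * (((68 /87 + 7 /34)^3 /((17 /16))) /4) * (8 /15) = 99690703844 /164996487189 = 0.60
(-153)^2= 23409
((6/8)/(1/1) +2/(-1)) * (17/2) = -85/8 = -10.62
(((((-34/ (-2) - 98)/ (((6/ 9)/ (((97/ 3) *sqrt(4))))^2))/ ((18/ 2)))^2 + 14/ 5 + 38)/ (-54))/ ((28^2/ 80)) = -13550400.23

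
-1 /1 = -1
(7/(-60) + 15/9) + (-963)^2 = 18547411/20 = 927370.55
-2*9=-18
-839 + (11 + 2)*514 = 5843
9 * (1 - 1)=0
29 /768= 0.04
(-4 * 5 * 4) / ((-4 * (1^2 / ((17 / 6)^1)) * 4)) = 85 / 6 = 14.17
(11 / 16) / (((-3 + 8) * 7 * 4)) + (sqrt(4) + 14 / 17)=107707 / 38080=2.83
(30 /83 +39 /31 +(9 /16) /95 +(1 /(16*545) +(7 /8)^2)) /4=815474715 /1364142848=0.60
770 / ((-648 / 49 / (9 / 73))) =-18865 / 2628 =-7.18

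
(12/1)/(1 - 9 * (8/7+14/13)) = -1092/1727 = -0.63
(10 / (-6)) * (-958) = 1596.67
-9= -9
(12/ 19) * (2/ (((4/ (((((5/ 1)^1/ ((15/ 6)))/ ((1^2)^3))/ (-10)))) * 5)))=-6/ 475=-0.01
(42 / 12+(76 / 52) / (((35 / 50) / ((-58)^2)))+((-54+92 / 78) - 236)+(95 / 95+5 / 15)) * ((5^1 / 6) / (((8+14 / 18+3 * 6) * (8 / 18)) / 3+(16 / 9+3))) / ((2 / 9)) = 894216429 / 309400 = 2890.16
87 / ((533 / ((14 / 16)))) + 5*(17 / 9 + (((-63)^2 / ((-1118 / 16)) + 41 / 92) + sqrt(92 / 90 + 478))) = -10330723981 / 37953864 + 2*sqrt(26945) / 3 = -162.76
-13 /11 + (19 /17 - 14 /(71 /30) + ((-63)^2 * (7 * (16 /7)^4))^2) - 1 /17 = 374136306252648035 /650573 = 575087355688.98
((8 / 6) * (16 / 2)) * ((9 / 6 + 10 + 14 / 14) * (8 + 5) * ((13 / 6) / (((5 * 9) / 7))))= 47320 / 81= 584.20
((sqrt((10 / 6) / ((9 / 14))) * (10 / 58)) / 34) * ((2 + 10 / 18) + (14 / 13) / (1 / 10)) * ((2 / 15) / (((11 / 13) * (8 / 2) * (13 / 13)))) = 1559 * sqrt(210) / 5271156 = 0.00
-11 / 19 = -0.58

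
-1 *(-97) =97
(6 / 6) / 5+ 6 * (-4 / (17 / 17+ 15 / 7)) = -409 / 55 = -7.44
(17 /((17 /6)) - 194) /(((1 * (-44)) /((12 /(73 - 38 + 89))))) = 141 /341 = 0.41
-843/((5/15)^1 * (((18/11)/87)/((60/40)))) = -806751/4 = -201687.75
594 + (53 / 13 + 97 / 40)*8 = 41991 / 65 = 646.02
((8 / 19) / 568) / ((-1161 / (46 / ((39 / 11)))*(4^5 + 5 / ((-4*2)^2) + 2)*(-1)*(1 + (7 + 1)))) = 32384 / 36100372969791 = 0.00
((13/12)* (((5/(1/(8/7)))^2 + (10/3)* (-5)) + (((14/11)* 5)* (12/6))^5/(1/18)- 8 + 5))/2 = 1850010992002667/568187928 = 3255984.33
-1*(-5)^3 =125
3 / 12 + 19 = 77 / 4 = 19.25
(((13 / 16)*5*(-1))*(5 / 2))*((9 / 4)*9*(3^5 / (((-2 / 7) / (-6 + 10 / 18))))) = -243795825 / 256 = -952327.44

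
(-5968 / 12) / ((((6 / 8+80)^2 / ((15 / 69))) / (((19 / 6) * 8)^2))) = -1909760 / 179469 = -10.64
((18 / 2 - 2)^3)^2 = 117649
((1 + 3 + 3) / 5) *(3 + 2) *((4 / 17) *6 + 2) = 406 / 17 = 23.88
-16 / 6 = -8 / 3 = -2.67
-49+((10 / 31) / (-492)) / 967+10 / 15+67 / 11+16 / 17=-18984834105 / 459667318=-41.30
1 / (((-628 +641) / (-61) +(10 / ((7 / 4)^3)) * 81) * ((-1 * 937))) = -0.00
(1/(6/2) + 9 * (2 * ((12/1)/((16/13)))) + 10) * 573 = 106482.50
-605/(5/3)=-363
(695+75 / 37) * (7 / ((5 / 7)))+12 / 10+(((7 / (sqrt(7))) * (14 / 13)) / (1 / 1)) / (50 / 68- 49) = 1263932 / 185- 476 * sqrt(7) / 21333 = 6832.01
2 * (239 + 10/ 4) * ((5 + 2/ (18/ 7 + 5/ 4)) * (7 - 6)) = 285453/ 107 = 2667.79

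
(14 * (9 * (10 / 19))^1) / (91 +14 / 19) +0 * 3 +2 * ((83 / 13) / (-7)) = -1.10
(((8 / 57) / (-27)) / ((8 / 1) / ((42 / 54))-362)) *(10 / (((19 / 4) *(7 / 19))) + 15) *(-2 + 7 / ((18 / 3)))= -1450 / 5683527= -0.00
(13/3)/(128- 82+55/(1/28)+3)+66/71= 315545/338457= 0.93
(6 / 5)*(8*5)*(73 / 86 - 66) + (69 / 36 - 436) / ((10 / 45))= -1747737 / 344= -5080.63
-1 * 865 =-865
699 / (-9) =-233 / 3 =-77.67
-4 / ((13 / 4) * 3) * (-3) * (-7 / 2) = -56 / 13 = -4.31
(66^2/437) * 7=30492/437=69.78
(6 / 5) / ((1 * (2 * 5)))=3 / 25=0.12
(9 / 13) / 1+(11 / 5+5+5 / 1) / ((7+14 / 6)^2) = 42417 / 50960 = 0.83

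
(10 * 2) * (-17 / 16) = -85 / 4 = -21.25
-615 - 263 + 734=-144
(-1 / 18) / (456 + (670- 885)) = -1 / 4338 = -0.00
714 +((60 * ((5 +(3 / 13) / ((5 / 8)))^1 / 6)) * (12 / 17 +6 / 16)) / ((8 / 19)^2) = 58915647 / 56576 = 1041.35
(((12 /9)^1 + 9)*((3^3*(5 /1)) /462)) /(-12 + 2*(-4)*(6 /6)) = -93 /616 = -0.15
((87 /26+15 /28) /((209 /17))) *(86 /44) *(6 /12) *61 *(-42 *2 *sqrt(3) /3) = -63007083 *sqrt(3) /119548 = -912.87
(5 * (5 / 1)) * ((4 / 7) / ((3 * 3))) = 100 / 63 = 1.59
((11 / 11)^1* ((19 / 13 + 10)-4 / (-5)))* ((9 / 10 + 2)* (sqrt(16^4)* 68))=201175552 / 325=619001.70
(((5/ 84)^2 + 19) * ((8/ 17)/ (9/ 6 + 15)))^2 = 0.29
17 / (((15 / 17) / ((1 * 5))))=289 / 3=96.33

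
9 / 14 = 0.64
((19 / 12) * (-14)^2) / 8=931 / 24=38.79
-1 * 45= -45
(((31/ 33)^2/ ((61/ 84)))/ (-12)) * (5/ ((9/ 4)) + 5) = -437255/ 597861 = -0.73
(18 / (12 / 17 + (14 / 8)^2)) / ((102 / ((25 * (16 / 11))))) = 768 / 451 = 1.70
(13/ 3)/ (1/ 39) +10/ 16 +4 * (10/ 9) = 174.07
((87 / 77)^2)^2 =57289761 / 35153041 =1.63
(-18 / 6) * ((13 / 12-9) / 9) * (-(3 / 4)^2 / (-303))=95 / 19392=0.00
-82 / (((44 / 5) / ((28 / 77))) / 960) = -393600 / 121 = -3252.89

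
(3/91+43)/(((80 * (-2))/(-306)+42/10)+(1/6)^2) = 9.06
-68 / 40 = -17 / 10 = -1.70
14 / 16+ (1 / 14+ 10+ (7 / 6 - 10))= 2.11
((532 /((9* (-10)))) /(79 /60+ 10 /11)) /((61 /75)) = -292600 /89609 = -3.27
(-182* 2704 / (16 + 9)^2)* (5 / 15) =-492128 / 1875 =-262.47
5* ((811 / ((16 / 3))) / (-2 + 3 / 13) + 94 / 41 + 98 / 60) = -18563299 / 45264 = -410.11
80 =80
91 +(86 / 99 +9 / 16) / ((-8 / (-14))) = 592445 / 6336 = 93.50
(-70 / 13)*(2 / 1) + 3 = -101 / 13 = -7.77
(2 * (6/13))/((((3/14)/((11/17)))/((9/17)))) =5544/3757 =1.48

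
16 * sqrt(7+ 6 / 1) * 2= 32 * sqrt(13)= 115.38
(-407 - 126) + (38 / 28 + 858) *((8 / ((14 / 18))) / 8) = 571.89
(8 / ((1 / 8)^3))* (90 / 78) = 4726.15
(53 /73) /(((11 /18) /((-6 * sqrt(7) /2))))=-2862 * sqrt(7) /803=-9.43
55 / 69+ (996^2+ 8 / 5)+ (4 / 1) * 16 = 342268427 / 345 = 992082.40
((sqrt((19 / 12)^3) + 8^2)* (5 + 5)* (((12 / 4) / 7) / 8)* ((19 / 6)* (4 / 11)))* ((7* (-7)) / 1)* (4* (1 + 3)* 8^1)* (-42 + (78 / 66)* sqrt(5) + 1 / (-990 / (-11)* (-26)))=266* (1081091 -30420* sqrt(5))* (19* sqrt(57) + 4608) / 127413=10049238.31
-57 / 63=-19 / 21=-0.90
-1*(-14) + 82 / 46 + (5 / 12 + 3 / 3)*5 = 6311 / 276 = 22.87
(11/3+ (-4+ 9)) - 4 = 14/3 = 4.67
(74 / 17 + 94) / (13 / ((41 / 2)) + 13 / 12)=822624 / 14365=57.27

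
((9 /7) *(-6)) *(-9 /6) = 81 /7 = 11.57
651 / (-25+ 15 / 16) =-1488 / 55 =-27.05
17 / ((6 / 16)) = 45.33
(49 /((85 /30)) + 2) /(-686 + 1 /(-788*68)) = -1033856 /36758625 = -0.03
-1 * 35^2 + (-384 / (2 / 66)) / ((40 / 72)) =-120173 / 5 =-24034.60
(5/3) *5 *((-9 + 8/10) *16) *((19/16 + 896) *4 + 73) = -12010540/3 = -4003513.33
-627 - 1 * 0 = -627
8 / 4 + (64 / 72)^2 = 226 / 81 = 2.79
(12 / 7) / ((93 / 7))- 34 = -1050 / 31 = -33.87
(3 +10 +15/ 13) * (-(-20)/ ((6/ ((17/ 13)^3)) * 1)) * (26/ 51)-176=-2416528/ 19773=-122.21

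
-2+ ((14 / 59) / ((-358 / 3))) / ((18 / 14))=-63415 / 31683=-2.00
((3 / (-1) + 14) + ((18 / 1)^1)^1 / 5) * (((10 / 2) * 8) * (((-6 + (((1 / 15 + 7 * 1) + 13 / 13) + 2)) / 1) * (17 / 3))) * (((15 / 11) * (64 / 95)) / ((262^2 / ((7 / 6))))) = 33914048 / 161399205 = 0.21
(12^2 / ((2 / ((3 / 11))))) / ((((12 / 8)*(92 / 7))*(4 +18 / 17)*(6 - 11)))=-2142 / 54395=-0.04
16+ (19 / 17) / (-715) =194461 / 12155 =16.00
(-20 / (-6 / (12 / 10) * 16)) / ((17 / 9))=9 / 68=0.13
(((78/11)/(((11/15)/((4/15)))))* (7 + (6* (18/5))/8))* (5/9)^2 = 25220/3267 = 7.72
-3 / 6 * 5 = -5 / 2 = -2.50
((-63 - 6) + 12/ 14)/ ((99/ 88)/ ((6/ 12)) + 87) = -636/ 833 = -0.76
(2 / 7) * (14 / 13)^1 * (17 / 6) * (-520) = -1360 / 3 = -453.33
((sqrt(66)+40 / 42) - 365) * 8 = -61160 / 21+8 * sqrt(66) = -2847.39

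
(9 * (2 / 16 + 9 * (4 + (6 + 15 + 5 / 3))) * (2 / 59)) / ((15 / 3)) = 17289 / 1180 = 14.65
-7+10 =3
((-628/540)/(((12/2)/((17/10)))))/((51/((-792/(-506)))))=-157/15525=-0.01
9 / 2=4.50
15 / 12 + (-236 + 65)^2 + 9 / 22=1286677 / 44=29242.66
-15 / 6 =-5 / 2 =-2.50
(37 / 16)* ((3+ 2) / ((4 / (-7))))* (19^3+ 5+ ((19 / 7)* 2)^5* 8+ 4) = -34655671675 / 38416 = -902115.57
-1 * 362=-362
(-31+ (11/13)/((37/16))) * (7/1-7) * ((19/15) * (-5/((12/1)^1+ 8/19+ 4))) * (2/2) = 0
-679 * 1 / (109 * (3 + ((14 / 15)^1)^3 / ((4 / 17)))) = -2291625 / 2374783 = -0.96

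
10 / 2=5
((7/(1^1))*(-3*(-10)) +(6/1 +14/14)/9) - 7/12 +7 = 7819/36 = 217.19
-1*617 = -617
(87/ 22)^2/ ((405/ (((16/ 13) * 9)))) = 0.43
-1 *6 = -6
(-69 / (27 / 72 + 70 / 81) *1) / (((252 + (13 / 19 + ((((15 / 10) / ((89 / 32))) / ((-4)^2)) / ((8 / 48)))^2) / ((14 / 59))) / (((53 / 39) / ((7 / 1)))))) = -0.04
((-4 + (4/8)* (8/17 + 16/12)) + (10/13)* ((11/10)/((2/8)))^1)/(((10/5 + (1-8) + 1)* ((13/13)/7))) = -0.50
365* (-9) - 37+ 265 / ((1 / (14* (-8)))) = -33002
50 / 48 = 25 / 24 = 1.04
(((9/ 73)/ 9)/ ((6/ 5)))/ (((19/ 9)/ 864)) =6480/ 1387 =4.67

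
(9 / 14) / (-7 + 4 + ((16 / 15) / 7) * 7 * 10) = 27 / 322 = 0.08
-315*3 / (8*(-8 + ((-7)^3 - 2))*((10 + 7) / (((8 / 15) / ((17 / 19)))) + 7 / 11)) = 197505 / 17208397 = 0.01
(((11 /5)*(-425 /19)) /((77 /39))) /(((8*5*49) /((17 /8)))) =-11271 /417088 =-0.03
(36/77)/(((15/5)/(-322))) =-50.18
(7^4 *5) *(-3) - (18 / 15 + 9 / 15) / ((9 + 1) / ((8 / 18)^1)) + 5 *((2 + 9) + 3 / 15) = -898977 / 25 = -35959.08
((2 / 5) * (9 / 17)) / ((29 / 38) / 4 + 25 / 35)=2128 / 9095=0.23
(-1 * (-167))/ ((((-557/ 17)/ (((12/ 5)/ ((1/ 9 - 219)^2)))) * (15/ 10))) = -0.00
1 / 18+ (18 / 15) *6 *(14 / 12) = 761 / 90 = 8.46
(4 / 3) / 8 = 1 / 6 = 0.17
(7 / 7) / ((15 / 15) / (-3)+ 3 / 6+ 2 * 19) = 6 / 229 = 0.03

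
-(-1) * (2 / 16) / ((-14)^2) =1 / 1568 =0.00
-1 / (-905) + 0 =0.00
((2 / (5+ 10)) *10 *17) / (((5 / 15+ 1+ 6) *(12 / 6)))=17 / 11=1.55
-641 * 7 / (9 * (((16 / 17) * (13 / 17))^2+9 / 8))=-2998069816 / 9880209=-303.44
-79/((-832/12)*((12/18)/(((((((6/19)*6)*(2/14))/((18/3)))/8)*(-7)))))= -2133/31616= -0.07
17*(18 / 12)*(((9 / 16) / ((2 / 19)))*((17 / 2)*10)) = 741285 / 64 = 11582.58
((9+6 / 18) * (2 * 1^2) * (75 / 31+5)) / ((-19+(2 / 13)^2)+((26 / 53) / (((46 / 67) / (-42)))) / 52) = -5306843360 / 749249757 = -7.08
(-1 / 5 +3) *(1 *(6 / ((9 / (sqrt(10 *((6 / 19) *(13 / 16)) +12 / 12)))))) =14 *sqrt(5149) / 285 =3.52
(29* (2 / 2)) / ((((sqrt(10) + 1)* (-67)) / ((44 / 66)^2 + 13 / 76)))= 12209 / 412452-12209* sqrt(10) / 412452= -0.06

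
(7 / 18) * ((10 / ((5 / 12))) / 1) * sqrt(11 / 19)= 28 * sqrt(209) / 57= 7.10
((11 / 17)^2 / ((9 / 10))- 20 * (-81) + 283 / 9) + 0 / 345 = 4296617 / 2601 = 1651.91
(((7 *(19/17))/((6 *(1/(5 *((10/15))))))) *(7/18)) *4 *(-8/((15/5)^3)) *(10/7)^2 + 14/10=-499747/185895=-2.69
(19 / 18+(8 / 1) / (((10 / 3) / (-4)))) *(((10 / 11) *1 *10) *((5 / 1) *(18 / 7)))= -76900 / 77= -998.70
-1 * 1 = -1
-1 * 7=-7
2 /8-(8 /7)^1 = -25 /28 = -0.89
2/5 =0.40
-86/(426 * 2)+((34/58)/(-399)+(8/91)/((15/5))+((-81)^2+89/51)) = 2383044817747/363121122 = 6562.67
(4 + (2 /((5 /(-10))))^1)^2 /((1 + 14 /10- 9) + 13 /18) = 0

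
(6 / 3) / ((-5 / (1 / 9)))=-2 / 45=-0.04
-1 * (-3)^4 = -81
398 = 398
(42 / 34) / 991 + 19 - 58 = -657012 / 16847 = -39.00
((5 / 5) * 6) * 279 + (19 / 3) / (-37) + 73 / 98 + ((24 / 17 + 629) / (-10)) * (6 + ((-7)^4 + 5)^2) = -337428679863341 / 924630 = -364933735.51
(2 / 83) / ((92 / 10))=5 / 1909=0.00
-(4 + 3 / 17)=-71 / 17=-4.18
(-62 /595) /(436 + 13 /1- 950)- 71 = -21164683 /298095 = -71.00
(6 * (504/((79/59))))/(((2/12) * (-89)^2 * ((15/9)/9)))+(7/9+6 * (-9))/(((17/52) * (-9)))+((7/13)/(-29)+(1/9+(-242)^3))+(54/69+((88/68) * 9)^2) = -9000574553074776240832/635081053846005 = -14172324.14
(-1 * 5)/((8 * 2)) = -5/16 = -0.31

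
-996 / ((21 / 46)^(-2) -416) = 109809 / 45335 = 2.42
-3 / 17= -0.18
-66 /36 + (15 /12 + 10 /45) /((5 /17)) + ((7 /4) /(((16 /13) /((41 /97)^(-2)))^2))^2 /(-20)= -18786949917114634521589 /301420834453828141056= -62.33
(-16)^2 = 256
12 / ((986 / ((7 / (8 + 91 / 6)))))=0.00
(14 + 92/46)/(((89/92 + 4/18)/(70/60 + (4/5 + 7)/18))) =105984/4925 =21.52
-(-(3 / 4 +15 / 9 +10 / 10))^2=-1681 / 144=-11.67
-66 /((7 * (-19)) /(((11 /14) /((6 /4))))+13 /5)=1815 /6911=0.26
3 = 3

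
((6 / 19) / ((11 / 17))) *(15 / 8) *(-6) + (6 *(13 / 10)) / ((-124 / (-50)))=-15195 / 6479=-2.35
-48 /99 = -16 /33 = -0.48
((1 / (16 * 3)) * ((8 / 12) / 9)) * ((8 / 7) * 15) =5 / 189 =0.03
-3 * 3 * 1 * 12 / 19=-108 / 19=-5.68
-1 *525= -525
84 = 84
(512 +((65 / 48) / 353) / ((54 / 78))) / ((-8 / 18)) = -1152.01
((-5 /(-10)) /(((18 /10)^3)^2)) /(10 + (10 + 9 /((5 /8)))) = 78125 /182815704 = 0.00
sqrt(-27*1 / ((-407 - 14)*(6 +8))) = 3*sqrt(17682) / 5894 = 0.07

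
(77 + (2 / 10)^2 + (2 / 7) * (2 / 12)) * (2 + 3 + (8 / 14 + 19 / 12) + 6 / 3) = 31122199 / 44100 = 705.72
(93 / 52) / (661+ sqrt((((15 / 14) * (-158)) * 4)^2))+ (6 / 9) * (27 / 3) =2923155 / 487084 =6.00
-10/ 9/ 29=-10/ 261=-0.04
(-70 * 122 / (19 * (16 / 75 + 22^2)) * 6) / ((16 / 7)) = -480375 / 197144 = -2.44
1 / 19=0.05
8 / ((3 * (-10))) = -4 / 15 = -0.27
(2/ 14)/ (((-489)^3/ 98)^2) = 1372/ 13672664422368561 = 0.00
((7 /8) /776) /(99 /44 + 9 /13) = 91 /237456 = 0.00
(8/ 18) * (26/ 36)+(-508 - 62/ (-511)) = -21008320/ 41391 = -507.56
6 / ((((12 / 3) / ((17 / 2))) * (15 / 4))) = 17 / 5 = 3.40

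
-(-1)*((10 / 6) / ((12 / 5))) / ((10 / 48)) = 10 / 3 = 3.33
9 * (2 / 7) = 2.57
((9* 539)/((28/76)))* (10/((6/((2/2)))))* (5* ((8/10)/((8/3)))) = 65835/2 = 32917.50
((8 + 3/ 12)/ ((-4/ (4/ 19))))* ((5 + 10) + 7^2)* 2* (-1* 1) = 1056/ 19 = 55.58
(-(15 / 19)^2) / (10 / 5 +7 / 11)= -2475 / 10469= -0.24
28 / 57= 0.49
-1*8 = -8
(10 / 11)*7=70 / 11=6.36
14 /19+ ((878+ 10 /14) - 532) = 46211 /133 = 347.45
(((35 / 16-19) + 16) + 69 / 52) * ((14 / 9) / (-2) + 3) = 535 / 468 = 1.14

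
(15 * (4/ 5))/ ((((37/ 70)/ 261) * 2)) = 109620/ 37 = 2962.70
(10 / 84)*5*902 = 11275 / 21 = 536.90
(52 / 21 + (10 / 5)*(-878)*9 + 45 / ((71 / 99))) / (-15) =23466517 / 22365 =1049.25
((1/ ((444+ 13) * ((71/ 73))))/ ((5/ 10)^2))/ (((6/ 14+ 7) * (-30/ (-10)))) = 511/ 1265433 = 0.00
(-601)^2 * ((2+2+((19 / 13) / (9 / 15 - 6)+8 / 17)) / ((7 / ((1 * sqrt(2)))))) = 9052058261 * sqrt(2) / 41769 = 306484.32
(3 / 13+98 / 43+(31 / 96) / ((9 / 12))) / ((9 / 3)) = 118345 / 120744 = 0.98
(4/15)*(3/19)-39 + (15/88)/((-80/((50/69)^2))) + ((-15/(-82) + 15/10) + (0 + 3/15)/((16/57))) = -79556532097/2175840480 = -36.56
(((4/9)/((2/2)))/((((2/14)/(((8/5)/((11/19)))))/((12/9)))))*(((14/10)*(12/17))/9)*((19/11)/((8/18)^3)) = 1273608/51425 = 24.77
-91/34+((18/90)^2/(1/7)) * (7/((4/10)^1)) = 2.22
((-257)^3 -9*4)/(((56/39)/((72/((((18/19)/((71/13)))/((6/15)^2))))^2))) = -423640413652512/8125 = -52140358603.39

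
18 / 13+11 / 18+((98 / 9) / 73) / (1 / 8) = 54475 / 17082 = 3.19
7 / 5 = 1.40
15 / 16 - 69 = -1089 / 16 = -68.06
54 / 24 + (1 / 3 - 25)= -269 / 12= -22.42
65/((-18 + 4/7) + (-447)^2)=455/1398541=0.00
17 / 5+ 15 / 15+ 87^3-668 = 3289197 / 5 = 657839.40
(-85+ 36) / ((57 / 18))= -294 / 19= -15.47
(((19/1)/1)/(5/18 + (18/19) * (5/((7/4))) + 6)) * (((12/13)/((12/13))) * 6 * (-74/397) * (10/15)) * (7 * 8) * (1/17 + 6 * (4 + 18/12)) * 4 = -1694937904128/145164241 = -11676.00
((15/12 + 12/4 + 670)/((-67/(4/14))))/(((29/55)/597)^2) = -100266761925/27202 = -3686006.98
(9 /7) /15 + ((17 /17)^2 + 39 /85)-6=-2651 /595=-4.46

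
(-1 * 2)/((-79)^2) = -2/6241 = -0.00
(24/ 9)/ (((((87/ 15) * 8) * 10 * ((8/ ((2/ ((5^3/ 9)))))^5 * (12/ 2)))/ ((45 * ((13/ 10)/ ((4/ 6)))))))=2302911/ 14500000000000000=0.00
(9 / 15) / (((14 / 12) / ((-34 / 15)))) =-1.17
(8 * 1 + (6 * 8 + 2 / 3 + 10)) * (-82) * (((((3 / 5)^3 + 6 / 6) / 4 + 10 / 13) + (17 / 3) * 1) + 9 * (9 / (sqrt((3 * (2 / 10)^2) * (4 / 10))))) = -2057941.01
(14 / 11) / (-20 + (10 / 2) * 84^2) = 7 / 193930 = 0.00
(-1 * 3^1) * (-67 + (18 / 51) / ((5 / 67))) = 15879 / 85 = 186.81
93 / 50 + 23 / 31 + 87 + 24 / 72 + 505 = 2766449 / 4650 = 594.94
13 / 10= 1.30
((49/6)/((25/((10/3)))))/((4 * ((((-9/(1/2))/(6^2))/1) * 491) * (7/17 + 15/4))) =-1666/6252885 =-0.00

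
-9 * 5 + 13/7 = -302/7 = -43.14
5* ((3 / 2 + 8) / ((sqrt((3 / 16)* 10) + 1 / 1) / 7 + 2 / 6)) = 120-9* sqrt(30) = 70.70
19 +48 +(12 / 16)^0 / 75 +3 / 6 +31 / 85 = 173089 / 2550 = 67.88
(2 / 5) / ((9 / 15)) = 2 / 3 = 0.67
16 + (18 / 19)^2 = 6100 / 361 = 16.90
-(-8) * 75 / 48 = 25 / 2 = 12.50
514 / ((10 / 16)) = 4112 / 5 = 822.40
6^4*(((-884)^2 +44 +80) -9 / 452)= 1012927654.19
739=739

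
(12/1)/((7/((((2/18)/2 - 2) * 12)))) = -40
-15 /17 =-0.88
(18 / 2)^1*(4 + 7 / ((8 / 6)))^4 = 16867449 / 256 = 65888.47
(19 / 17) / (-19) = -1 / 17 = -0.06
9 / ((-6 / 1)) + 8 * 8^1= 125 / 2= 62.50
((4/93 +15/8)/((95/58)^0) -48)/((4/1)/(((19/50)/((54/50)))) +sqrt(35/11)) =-64490085/15518011 +12376885*sqrt(385)/372432264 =-3.50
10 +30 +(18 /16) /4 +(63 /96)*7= 359 /8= 44.88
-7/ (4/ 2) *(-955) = 3342.50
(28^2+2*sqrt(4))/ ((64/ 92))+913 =8183/ 4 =2045.75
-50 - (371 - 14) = -407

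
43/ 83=0.52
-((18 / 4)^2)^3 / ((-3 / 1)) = 177147 / 64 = 2767.92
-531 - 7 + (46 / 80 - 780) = -52697 / 40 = -1317.42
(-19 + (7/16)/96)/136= -29177/208896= -0.14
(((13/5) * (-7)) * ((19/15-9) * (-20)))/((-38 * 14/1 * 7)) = 1508/1995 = 0.76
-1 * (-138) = 138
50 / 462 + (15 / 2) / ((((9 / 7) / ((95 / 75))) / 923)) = 9452593 / 1386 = 6820.05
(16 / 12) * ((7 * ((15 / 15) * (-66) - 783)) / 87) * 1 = -7924 / 87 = -91.08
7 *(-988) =-6916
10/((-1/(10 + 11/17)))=-106.47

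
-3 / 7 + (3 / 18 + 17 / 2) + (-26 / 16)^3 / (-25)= 2260537 / 268800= 8.41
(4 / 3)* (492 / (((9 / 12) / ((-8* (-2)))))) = 13994.67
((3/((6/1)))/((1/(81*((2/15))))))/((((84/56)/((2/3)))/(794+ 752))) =18552/5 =3710.40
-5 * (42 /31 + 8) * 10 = -14500 /31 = -467.74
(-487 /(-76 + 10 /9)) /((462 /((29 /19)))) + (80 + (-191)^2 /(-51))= -63896628905 /100578324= -635.29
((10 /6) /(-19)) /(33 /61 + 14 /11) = -3355 /69369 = -0.05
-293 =-293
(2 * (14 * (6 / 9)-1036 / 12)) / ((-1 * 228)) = 77 / 114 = 0.68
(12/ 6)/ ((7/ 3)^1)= 6/ 7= 0.86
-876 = -876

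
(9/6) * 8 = 12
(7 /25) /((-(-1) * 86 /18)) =63 /1075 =0.06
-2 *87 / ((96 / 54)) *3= -2349 / 8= -293.62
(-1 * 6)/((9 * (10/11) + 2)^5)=-483153/8811708416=-0.00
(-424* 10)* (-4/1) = 16960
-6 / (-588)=1 / 98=0.01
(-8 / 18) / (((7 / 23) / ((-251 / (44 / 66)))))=11546 / 21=549.81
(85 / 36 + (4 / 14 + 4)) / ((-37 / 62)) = -51925 / 4662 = -11.14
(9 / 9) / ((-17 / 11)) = -11 / 17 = -0.65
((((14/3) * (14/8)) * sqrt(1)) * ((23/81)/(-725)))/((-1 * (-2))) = -1127/704700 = -0.00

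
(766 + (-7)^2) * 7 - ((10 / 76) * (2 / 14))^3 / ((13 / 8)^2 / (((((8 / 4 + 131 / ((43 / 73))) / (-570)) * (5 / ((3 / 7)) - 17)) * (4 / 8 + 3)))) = 2382669474035635 / 417645833787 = 5705.00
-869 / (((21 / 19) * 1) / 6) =-4717.43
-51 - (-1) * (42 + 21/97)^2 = 1731.23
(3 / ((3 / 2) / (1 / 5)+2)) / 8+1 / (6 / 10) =389 / 228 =1.71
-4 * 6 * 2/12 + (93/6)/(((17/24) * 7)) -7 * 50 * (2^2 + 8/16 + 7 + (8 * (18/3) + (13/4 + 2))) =-5393883/238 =-22663.37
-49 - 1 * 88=-137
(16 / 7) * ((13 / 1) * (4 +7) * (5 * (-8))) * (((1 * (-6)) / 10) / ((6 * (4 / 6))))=13728 / 7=1961.14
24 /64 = 3 /8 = 0.38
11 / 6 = 1.83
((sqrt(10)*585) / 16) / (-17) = -585*sqrt(10) / 272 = -6.80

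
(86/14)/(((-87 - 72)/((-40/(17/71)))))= 122120/18921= 6.45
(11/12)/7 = 11/84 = 0.13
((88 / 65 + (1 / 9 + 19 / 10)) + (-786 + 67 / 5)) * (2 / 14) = -180001 / 1638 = -109.89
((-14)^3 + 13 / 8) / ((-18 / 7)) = 51191 / 48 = 1066.48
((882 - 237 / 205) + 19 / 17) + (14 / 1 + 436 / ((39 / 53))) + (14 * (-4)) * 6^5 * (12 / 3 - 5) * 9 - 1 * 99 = 3920493.47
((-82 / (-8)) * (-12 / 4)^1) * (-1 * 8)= 246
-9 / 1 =-9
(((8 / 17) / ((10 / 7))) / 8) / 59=7 / 10030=0.00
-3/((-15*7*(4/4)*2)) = 1/70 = 0.01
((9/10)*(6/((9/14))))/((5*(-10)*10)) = -0.02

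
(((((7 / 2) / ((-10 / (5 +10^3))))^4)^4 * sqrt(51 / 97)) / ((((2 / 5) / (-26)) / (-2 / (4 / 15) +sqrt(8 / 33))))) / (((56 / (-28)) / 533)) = -122585014759403311018119253384477705098018910879876359675 * sqrt(4947) / 1666447310848 +8172334317293554067874616892298513673201260725325090645 * sqrt(36278) / 4582730104832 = -4834225467380906006081686000000000000000000000.00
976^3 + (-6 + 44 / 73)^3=929714018.78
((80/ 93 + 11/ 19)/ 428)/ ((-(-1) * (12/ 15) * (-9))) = -12715/ 27225936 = -0.00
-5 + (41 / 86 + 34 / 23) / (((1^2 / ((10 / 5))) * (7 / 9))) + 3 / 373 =90893 / 2582279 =0.04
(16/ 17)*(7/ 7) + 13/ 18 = 509/ 306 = 1.66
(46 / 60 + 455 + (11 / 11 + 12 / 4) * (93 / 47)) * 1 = 653791 / 1410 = 463.68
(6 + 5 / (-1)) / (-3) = -1 / 3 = -0.33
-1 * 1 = -1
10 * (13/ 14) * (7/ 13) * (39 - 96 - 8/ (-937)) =-267005/ 937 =-284.96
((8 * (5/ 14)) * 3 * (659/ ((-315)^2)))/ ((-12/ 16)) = -10544/ 138915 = -0.08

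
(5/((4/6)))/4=15/8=1.88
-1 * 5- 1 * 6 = -11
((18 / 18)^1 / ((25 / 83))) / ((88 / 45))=747 / 440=1.70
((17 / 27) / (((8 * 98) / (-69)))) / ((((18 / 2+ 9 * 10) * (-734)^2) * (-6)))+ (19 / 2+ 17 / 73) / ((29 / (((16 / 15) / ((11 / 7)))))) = 187761827842427 / 824195049068160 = 0.23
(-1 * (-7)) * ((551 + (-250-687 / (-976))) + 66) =2512153 / 976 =2573.93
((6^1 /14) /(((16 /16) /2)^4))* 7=48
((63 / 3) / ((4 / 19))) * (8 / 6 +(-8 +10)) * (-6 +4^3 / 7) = 1045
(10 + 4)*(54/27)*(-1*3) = -84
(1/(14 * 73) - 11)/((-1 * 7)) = 11241/7154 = 1.57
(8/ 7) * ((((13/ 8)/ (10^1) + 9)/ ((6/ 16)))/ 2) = 1466/ 105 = 13.96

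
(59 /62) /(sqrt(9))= 59 /186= 0.32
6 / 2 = 3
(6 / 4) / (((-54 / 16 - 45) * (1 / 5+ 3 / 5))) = -5 / 129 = -0.04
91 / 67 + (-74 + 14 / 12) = -28733 / 402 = -71.48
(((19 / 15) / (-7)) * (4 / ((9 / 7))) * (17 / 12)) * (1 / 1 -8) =5.58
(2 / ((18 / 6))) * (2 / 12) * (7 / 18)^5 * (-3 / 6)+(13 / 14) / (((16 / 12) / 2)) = 331501535 / 238085568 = 1.39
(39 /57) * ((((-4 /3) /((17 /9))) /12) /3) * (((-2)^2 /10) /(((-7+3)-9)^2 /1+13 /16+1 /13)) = -5408 /171207765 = -0.00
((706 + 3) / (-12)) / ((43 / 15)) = -3545 / 172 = -20.61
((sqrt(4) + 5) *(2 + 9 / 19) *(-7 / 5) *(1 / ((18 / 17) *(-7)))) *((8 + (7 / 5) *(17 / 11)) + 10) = 6202637 / 94050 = 65.95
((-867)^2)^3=424731610940495769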